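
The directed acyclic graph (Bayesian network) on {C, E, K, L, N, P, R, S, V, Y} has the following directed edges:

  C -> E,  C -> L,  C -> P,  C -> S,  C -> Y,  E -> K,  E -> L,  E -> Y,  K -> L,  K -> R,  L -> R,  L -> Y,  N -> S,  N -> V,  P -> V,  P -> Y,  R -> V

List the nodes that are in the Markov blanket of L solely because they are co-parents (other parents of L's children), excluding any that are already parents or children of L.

Children of L: R, Y.
  R also has parent K.
  Y's other parents are C, E, P.
Excluding nodes already adjacent to L (C, E, K, R, Y), the co-parent-only contribution is {P}.

{P}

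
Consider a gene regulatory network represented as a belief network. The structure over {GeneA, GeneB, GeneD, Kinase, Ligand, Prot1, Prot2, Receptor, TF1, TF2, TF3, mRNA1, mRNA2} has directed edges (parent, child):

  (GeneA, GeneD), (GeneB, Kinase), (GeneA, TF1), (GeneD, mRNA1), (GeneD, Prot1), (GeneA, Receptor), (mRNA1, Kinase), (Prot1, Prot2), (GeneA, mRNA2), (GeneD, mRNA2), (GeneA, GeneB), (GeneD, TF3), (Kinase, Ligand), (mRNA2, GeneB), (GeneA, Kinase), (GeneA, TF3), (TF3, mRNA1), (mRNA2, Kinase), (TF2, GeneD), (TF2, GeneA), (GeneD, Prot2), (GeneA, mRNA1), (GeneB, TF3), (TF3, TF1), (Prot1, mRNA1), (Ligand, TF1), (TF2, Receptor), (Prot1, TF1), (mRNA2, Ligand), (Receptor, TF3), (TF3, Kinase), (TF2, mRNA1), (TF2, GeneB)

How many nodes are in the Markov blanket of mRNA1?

8

Recall MB(v) = parents ∪ children ∪ spouses, where spouses are the other parents of v's children.
Parents of mRNA1: GeneA, GeneD, Prot1, TF2, TF3.
mRNA1's children: Kinase.
Other parents of mRNA1's children:
  Kinase: GeneA, GeneB, TF3, mRNA2
MB(mRNA1) = {GeneA, GeneB, GeneD, Kinase, Prot1, TF2, TF3, mRNA2}, which has 8 nodes.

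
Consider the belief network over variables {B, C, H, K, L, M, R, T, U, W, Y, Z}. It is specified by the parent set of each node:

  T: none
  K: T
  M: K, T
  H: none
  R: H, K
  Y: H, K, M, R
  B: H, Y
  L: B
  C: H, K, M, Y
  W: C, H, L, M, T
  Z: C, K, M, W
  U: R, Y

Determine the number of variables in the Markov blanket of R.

5

By definition, MB(R) is built from R's parents, R's children, and the co-parents of R.
Parents of R: H, K.
Ch(R) = {U, Y}.
Parents of each child, excluding R:
  parents(Y) \ {R} = {H, K, M}.
  U's other parent is Y.
MB(R) = {H, K, M, U, Y}, which has 5 nodes.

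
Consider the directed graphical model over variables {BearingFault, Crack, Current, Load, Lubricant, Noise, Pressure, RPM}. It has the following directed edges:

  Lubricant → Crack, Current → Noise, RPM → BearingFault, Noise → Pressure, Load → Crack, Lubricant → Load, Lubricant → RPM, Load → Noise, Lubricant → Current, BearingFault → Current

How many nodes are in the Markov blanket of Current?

4

By definition, MB(Current) is built from Current's parents, Current's children, and the co-parents of Current.
Current has parents BearingFault, Lubricant.
Current's children: Noise.
For each child, the remaining parents (spouses of Current):
  parents(Noise) \ {Current} = {Load}.
MB(Current) = {BearingFault, Load, Lubricant, Noise}, which has 4 nodes.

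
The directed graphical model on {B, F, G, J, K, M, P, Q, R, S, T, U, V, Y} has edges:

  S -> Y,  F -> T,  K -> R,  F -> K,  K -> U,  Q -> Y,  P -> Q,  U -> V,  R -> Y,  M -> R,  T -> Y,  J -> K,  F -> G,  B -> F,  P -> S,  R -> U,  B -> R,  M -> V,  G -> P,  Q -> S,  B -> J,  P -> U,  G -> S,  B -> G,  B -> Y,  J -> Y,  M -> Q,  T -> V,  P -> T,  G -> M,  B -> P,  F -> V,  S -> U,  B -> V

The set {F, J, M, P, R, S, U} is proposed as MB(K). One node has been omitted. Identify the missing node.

B

K has parents F, J.
K's children: R, U.
Parents of each child, excluding K:
  R: B, M
  U: P, R, S
MB(K) = {B, F, J, M, P, R, S, U}.
Comparing with the claimed set, B is missing.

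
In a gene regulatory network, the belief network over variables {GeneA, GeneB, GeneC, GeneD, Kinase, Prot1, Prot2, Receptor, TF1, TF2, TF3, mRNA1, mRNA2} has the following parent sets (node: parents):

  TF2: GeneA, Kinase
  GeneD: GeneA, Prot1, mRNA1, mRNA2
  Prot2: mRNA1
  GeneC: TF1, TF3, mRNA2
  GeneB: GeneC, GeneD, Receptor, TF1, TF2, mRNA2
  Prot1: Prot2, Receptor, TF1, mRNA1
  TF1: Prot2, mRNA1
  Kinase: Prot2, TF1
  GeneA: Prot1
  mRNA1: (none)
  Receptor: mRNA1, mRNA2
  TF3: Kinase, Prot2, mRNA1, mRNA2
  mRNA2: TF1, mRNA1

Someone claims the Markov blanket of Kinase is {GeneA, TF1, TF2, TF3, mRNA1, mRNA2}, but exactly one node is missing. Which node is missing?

Children of Kinase: TF2, TF3.
Kinase has parents Prot2, TF1.
Parents of each child, excluding Kinase:
  TF3's other parents are Prot2, mRNA1, mRNA2.
  parents(TF2) \ {Kinase} = {GeneA}.
MB(Kinase) = {GeneA, Prot2, TF1, TF2, TF3, mRNA1, mRNA2}.
Comparing with the claimed set, Prot2 is missing.

Prot2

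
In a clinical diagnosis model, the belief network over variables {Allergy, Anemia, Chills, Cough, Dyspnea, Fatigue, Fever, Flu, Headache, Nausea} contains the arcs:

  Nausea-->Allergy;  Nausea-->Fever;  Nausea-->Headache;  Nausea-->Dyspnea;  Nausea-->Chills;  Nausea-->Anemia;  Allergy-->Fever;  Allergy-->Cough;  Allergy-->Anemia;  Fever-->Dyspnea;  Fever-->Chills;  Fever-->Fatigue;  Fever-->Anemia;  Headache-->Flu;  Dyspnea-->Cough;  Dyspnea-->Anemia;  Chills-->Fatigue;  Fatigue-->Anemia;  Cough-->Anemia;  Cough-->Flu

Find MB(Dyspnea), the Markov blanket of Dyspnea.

Recall MB(v) = parents ∪ children ∪ spouses, where spouses are the other parents of v's children.
Dyspnea has parents Fever, Nausea.
Ch(Dyspnea) = {Anemia, Cough}.
Other parents of Dyspnea's children:
  parents(Cough) \ {Dyspnea} = {Allergy}.
  Anemia's other parents are Allergy, Cough, Fatigue, Fever, Nausea.
Taking the union gives {Allergy, Anemia, Cough, Fatigue, Fever, Nausea}.

{Allergy, Anemia, Cough, Fatigue, Fever, Nausea}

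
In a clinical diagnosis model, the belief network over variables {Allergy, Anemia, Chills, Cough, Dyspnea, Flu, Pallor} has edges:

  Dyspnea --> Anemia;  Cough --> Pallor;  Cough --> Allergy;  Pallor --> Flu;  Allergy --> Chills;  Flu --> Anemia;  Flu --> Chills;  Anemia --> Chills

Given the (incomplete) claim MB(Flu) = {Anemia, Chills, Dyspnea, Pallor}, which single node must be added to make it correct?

Parents of Flu: Pallor.
Children of Flu: Anemia, Chills.
Other parents of Flu's children:
  Anemia also has parent Dyspnea.
  Chills also has parents Allergy, Anemia.
MB(Flu) = {Allergy, Anemia, Chills, Dyspnea, Pallor}.
Comparing with the claimed set, Allergy is missing.

Allergy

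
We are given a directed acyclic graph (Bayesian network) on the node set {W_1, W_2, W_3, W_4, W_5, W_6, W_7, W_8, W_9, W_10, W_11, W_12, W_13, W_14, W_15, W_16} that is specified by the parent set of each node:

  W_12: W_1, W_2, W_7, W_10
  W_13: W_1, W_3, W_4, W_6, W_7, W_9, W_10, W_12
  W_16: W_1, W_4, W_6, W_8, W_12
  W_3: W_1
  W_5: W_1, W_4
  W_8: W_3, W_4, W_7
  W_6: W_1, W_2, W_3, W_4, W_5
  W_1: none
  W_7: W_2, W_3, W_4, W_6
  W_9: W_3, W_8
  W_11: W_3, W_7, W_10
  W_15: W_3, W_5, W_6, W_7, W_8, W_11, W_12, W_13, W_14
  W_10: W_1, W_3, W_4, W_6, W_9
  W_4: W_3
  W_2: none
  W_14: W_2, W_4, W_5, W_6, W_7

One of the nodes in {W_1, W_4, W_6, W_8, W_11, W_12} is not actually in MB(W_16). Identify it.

W_11

W_16's parents: W_1, W_4, W_6, W_8, W_12.
W_16 has no children.
W_16 has no children, so there are no co-parents.
MB(W_16) = {W_1, W_4, W_6, W_8, W_12}.
W_11 is neither a parent, child, nor co-parent of W_16, so it does not belong.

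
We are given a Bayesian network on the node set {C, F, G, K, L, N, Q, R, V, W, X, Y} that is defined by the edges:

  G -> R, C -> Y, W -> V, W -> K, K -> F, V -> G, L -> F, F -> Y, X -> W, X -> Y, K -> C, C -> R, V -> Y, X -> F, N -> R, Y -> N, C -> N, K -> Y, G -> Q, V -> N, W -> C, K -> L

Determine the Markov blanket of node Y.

{C, F, K, N, V, X}

By definition, MB(Y) is built from Y's parents, Y's children, and the co-parents of Y.
Y has parents C, F, K, V, X.
Y has child N.
For each child, the remaining parents (spouses of Y):
  N: C, V
MB(Y) = {C, F, K, N, V, X}.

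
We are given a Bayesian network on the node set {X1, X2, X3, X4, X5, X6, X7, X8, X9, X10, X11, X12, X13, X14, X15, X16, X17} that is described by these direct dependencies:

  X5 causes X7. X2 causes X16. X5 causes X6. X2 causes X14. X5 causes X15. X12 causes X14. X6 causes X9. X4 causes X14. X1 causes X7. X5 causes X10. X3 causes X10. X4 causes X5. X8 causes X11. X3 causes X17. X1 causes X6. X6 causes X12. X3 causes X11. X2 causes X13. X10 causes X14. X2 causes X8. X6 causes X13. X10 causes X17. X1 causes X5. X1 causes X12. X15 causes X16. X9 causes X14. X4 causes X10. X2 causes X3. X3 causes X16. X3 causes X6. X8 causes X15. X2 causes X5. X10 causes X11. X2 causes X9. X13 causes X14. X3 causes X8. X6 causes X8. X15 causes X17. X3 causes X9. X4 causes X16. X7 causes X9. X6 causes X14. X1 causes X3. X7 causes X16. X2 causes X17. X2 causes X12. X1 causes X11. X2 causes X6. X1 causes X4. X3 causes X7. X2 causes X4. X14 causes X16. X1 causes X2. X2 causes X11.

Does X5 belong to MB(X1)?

X5 is a child of X1.
So X5 ∈ MB(X1).

Yes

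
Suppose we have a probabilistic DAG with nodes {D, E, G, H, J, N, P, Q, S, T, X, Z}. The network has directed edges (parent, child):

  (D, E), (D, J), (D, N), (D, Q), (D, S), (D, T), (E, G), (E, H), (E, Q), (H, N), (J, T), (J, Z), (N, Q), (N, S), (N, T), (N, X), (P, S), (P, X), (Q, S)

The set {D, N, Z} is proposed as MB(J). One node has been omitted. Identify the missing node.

Recall MB(v) = parents ∪ children ∪ spouses, where spouses are the other parents of v's children.
Pa(J) = {D}.
Children of J: T, Z.
Parents of each child, excluding J:
  parents(T) \ {J} = {D, N}.
  Z: no additional parents.
MB(J) = {D, N, T, Z}.
Comparing with the claimed set, T is missing.

T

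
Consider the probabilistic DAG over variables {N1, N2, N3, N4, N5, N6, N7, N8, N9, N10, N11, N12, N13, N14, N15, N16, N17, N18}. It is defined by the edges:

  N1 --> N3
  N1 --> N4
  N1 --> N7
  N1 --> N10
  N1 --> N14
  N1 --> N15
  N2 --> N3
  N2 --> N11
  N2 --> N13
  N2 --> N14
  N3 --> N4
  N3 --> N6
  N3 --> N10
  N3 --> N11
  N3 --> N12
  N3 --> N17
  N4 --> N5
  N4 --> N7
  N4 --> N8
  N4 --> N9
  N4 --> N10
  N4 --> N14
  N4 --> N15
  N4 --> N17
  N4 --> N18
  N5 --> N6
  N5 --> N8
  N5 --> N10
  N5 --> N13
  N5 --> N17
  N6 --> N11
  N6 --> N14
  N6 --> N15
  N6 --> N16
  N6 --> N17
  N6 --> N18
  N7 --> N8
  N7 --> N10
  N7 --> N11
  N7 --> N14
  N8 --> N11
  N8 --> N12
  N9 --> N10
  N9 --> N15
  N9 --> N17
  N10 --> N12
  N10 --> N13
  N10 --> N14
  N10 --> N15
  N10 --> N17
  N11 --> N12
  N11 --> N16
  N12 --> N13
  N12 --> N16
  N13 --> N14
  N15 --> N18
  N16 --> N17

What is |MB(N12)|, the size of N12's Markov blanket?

Recall MB(v) = parents ∪ children ∪ spouses, where spouses are the other parents of v's children.
N12's parents: N3, N8, N10, N11.
Ch(N12) = {N13, N16}.
Co-parents of N12 (other parents of its children):
  N13's other parents are N2, N5, N10.
  parents(N16) \ {N12} = {N6, N11}.
MB(N12) = {N2, N3, N5, N6, N8, N10, N11, N13, N16}, which has 9 nodes.

9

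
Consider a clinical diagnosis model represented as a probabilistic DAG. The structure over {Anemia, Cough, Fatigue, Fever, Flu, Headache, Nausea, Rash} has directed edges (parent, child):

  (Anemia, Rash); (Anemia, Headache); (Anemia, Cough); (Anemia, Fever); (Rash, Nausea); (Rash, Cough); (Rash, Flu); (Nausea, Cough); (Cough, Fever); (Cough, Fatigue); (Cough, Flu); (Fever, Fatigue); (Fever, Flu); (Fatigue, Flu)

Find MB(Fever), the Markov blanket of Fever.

{Anemia, Cough, Fatigue, Flu, Rash}

Fever has parents Anemia, Cough.
Fever has children Fatigue, Flu.
Co-parents of Fever (other parents of its children):
  parents(Fatigue) \ {Fever} = {Cough}.
  Flu also has parents Cough, Fatigue, Rash.
Union: {Anemia, Cough} ∪ {Fatigue, Flu} ∪ {Cough, Fatigue, Rash} = {Anemia, Cough, Fatigue, Flu, Rash}.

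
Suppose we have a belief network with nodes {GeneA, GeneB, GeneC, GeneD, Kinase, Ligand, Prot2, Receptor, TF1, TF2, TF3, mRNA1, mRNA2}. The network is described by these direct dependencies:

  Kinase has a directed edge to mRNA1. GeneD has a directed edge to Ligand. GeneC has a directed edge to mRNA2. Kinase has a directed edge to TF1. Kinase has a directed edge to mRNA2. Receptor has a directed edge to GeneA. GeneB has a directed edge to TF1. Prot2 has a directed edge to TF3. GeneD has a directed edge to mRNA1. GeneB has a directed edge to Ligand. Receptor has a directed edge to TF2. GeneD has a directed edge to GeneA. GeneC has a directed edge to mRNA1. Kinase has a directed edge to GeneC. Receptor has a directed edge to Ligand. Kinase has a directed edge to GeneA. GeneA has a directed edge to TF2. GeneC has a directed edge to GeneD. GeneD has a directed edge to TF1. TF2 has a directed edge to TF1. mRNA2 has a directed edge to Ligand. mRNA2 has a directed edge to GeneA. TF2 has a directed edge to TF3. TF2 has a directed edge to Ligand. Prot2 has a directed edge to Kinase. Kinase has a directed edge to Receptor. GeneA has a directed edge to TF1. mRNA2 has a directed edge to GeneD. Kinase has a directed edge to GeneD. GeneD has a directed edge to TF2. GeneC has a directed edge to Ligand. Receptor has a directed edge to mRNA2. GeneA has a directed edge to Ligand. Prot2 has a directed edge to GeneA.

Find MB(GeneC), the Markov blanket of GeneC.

GeneC has parent Kinase.
GeneC's children: GeneD, Ligand, mRNA1, mRNA2.
Other parents of GeneC's children:
  parents(mRNA2) \ {GeneC} = {Kinase, Receptor}.
  parents(GeneD) \ {GeneC} = {Kinase, mRNA2}.
  parents(mRNA1) \ {GeneC} = {GeneD, Kinase}.
  Ligand's other parents are GeneA, GeneB, GeneD, Receptor, TF2, mRNA2.
So the Markov blanket of GeneC is {GeneA, GeneB, GeneD, Kinase, Ligand, Receptor, TF2, mRNA1, mRNA2}.

{GeneA, GeneB, GeneD, Kinase, Ligand, Receptor, TF2, mRNA1, mRNA2}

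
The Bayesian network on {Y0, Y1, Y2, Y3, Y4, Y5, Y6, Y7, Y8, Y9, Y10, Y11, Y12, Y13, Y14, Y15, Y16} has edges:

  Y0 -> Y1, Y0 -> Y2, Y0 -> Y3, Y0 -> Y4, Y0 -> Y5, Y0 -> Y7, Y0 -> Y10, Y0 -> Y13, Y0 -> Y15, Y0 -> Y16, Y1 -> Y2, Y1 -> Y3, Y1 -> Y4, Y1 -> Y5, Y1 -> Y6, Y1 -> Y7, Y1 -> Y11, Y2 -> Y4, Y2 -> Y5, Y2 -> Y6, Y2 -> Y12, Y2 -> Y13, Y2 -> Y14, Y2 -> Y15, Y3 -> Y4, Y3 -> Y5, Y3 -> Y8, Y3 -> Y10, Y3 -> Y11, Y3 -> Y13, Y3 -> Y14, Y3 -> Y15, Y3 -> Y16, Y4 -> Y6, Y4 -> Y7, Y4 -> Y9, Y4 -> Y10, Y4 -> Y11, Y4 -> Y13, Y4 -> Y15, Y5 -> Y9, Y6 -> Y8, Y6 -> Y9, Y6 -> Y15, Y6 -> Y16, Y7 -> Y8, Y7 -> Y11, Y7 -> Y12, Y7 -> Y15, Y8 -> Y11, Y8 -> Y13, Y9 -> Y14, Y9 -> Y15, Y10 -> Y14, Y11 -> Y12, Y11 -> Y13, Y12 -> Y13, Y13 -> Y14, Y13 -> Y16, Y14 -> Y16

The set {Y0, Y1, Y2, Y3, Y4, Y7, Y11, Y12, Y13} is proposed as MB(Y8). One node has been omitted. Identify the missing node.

By definition, MB(Y8) is built from Y8's parents, Y8's children, and the co-parents of Y8.
Y8's parents: Y3, Y6, Y7.
Y8's children: Y11, Y13.
Other parents of Y8's children:
  parents(Y11) \ {Y8} = {Y1, Y3, Y4, Y7}.
  Y13's other parents are Y0, Y2, Y3, Y4, Y11, Y12.
MB(Y8) = {Y0, Y1, Y2, Y3, Y4, Y6, Y7, Y11, Y12, Y13}.
Comparing with the claimed set, Y6 is missing.

Y6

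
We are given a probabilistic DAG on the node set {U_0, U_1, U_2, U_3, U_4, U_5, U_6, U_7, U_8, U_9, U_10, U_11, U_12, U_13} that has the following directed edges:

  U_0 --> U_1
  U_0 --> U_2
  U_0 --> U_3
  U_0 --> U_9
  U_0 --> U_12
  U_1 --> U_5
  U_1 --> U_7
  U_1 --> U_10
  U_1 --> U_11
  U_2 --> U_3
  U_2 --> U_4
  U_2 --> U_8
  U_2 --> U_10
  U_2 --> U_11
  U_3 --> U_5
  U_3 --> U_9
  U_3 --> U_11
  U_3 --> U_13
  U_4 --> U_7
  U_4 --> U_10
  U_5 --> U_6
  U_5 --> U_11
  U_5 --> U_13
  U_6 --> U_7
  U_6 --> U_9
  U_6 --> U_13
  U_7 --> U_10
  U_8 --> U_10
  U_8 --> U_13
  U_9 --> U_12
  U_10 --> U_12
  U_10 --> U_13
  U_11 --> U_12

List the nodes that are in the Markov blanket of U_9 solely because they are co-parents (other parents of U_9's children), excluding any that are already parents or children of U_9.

Children of U_9: U_12.
  U_12's other parents are U_0, U_10, U_11.
Excluding nodes already adjacent to U_9 (U_0, U_3, U_6, U_12), the co-parent-only contribution is {U_10, U_11}.

{U_10, U_11}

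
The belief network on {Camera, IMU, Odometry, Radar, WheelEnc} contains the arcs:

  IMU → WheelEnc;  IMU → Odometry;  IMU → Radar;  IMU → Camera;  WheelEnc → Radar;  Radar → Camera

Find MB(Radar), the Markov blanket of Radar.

Children of Radar: Camera.
Radar's parents: IMU, WheelEnc.
Co-parents of Radar (other parents of its children):
  Camera's other parent is IMU.
Union: {IMU, WheelEnc} ∪ {Camera} ∪ {IMU} = {Camera, IMU, WheelEnc}.

{Camera, IMU, WheelEnc}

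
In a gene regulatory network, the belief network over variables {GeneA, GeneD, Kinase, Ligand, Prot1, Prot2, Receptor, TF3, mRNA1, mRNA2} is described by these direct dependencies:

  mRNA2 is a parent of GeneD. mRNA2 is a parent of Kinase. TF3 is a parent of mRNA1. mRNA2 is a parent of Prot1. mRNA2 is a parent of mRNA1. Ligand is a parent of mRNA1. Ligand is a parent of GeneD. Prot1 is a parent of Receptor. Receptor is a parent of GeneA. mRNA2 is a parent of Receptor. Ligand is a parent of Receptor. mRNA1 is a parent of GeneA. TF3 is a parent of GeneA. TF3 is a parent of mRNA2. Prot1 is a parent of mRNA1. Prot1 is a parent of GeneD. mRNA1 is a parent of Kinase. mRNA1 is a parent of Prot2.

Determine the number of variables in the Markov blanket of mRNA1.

mRNA1 has parents Ligand, Prot1, TF3, mRNA2.
mRNA1's children: GeneA, Kinase, Prot2.
Co-parents of mRNA1 (other parents of its children):
  Prot2: —
  Kinase: mRNA2
  GeneA: Receptor, TF3
MB(mRNA1) = {GeneA, Kinase, Ligand, Prot1, Prot2, Receptor, TF3, mRNA2}, which has 8 nodes.

8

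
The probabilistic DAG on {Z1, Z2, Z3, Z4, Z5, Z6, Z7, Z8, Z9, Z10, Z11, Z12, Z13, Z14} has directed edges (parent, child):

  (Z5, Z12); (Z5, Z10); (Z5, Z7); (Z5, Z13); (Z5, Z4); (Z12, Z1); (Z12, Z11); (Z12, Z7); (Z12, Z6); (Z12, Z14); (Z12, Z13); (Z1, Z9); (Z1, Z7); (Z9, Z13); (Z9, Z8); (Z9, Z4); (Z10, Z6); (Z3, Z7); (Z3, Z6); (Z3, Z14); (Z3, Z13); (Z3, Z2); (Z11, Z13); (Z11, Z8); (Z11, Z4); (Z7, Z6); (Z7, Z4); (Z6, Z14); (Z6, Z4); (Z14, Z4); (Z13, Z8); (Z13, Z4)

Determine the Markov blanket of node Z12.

Z12 has children Z1, Z6, Z7, Z11, Z13, Z14.
Pa(Z12) = {Z5}.
Other parents of Z12's children:
  Z1 has no other parent.
  Z11 has no other parent.
  Z7 also has parents Z1, Z3, Z5.
  Z6's other parents are Z3, Z7, Z10.
  Z14 also has parents Z3, Z6.
  Z13's other parents are Z3, Z5, Z9, Z11.
So the Markov blanket of Z12 is {Z1, Z3, Z5, Z6, Z7, Z9, Z10, Z11, Z13, Z14}.

{Z1, Z3, Z5, Z6, Z7, Z9, Z10, Z11, Z13, Z14}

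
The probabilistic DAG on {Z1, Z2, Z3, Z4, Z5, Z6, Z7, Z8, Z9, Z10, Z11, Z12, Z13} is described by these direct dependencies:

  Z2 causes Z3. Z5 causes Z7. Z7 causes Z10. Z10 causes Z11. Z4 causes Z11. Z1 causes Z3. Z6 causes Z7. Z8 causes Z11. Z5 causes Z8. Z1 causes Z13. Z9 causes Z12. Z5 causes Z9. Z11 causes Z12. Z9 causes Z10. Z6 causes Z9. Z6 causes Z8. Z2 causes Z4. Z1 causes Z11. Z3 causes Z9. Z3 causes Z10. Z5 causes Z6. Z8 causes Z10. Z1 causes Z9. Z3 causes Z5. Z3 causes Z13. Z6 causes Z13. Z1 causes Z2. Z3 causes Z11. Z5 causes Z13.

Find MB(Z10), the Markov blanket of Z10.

A node's Markov blanket = Pa ∪ Ch ∪ (parents of Ch other than the node itself).
Z10 has parents Z3, Z7, Z8, Z9.
Ch(Z10) = {Z11}.
Parents of each child, excluding Z10:
  Z11 also has parents Z1, Z3, Z4, Z8.
Taking the union gives {Z1, Z3, Z4, Z7, Z8, Z9, Z11}.

{Z1, Z3, Z4, Z7, Z8, Z9, Z11}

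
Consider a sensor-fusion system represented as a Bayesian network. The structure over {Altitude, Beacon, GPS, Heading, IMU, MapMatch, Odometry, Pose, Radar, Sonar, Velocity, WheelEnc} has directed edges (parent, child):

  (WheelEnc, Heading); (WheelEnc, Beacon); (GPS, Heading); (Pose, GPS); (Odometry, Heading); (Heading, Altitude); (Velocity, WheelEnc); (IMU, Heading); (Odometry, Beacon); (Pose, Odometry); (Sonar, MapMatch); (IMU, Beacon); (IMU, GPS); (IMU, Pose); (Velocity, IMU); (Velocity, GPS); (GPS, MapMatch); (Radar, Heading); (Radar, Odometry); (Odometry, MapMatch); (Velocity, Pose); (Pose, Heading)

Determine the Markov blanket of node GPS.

Parents of GPS: IMU, Pose, Velocity.
GPS has children Heading, MapMatch.
For each child, the remaining parents (spouses of GPS):
  MapMatch: Odometry, Sonar
  Heading: IMU, Odometry, Pose, Radar, WheelEnc
Taking the union gives {Heading, IMU, MapMatch, Odometry, Pose, Radar, Sonar, Velocity, WheelEnc}.

{Heading, IMU, MapMatch, Odometry, Pose, Radar, Sonar, Velocity, WheelEnc}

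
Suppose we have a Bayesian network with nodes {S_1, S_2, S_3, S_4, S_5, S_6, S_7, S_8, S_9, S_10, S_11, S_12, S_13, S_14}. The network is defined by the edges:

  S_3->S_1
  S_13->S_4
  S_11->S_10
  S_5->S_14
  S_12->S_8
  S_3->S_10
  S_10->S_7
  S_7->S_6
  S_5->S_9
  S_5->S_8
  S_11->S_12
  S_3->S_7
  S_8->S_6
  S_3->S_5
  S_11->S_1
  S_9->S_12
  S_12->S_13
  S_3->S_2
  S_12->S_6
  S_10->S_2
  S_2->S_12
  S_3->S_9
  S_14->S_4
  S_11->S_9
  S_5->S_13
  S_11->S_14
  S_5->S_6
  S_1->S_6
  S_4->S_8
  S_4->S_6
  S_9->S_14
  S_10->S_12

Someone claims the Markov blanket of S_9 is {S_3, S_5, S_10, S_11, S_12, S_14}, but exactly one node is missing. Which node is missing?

S_9's parents: S_3, S_5, S_11.
S_9's children: S_12, S_14.
Parents of each child, excluding S_9:
  S_14's other parents are S_5, S_11.
  S_12's other parents are S_2, S_10, S_11.
MB(S_9) = {S_2, S_3, S_5, S_10, S_11, S_12, S_14}.
Comparing with the claimed set, S_2 is missing.

S_2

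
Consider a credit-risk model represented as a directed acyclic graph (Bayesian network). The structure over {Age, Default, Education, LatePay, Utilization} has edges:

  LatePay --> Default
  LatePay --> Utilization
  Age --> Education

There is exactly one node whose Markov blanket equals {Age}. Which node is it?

Education

The target node must have every member of {Age} as a parent, child, or co-parent, and no others.
Parents of Education: Age; children: none; co-parents: none.
These exactly cover the given set, so the node is Education.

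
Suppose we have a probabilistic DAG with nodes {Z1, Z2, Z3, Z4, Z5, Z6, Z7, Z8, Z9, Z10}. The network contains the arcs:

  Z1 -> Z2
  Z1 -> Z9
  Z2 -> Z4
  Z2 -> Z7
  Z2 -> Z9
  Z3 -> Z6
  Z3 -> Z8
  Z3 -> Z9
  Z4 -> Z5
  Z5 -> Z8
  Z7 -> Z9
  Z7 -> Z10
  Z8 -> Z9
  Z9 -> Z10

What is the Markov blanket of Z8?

By definition, MB(Z8) is built from Z8's parents, Z8's children, and the co-parents of Z8.
Parents of Z8: Z3, Z5.
Ch(Z8) = {Z9}.
Other parents of Z8's children:
  Z9 also has parents Z1, Z2, Z3, Z7.
So the Markov blanket of Z8 is {Z1, Z2, Z3, Z5, Z7, Z9}.

{Z1, Z2, Z3, Z5, Z7, Z9}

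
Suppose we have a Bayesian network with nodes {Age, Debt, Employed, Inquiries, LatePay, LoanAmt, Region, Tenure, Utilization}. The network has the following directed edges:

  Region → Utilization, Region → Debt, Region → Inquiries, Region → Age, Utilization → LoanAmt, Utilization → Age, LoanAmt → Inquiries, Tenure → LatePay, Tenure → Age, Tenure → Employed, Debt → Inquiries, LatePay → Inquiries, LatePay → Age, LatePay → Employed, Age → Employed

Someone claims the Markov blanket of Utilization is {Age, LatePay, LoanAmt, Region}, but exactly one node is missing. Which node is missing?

Tenure

Utilization's parents: Region.
Ch(Utilization) = {Age, LoanAmt}.
For each child, the remaining parents (spouses of Utilization):
  LoanAmt: —
  Age: LatePay, Region, Tenure
MB(Utilization) = {Age, LatePay, LoanAmt, Region, Tenure}.
Comparing with the claimed set, Tenure is missing.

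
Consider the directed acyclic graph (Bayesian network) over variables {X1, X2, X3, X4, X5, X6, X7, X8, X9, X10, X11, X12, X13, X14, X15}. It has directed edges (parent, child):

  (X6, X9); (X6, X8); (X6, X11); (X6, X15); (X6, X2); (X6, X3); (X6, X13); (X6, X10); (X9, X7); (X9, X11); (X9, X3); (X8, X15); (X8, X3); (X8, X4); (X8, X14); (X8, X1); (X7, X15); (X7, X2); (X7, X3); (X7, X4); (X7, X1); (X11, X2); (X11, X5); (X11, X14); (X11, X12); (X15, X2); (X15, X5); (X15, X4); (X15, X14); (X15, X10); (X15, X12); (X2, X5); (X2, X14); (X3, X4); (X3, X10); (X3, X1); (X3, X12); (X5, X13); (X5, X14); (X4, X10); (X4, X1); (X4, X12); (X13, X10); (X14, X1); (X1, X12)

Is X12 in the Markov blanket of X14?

No

Recall MB(v) = parents ∪ children ∪ spouses, where spouses are the other parents of v's children.
Pa(X14) = {X2, X5, X8, X11, X15}.
X14's children: X1.
Parents of each child, excluding X14:
  X1: X3, X4, X7, X8
MB(X14) = {X1, X2, X3, X4, X5, X7, X8, X11, X15}; X12 is not in this set.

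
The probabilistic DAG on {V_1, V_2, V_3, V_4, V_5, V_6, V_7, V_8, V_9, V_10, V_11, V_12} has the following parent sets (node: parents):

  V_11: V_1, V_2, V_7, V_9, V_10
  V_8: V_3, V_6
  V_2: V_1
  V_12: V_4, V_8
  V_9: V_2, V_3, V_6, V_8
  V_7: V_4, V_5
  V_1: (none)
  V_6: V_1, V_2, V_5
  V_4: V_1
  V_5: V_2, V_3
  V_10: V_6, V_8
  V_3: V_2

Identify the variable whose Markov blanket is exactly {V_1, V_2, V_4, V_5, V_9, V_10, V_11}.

The target node must have every member of {V_1, V_2, V_4, V_5, V_9, V_10, V_11} as a parent, child, or co-parent, and no others.
Parents of V_7: V_4, V_5; children: V_11; co-parents: V_1, V_2, V_9, V_10.
These exactly cover the given set, so the node is V_7.

V_7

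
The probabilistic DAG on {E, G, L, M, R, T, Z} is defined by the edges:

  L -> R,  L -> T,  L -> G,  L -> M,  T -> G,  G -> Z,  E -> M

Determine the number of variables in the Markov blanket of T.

By definition, MB(T) is built from T's parents, T's children, and the co-parents of T.
T's parents: L.
Ch(T) = {G}.
Co-parents of T (other parents of its children):
  G: L
MB(T) = {G, L}, which has 2 nodes.

2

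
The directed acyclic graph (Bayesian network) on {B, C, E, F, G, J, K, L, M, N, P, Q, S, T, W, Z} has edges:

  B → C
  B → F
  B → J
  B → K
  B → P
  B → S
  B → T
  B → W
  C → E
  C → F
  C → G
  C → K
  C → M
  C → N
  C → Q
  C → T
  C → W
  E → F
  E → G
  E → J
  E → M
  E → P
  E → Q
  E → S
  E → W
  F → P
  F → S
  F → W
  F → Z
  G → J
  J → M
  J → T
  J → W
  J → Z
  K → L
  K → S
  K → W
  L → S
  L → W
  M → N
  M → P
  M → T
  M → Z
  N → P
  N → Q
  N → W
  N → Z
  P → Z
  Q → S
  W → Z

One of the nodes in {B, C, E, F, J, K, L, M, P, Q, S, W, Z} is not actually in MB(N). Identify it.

By definition, MB(N) is built from N's parents, N's children, and the co-parents of N.
N has children P, Q, W, Z.
N has parents C, M.
For each child, the remaining parents (spouses of N):
  P also has parents B, E, F, M.
  Q's other parents are C, E.
  W also has parents B, C, E, F, J, K, L.
  Z also has parents F, J, M, P, W.
MB(N) = {B, C, E, F, J, K, L, M, P, Q, W, Z}.
S is neither a parent, child, nor co-parent of N, so it does not belong.

S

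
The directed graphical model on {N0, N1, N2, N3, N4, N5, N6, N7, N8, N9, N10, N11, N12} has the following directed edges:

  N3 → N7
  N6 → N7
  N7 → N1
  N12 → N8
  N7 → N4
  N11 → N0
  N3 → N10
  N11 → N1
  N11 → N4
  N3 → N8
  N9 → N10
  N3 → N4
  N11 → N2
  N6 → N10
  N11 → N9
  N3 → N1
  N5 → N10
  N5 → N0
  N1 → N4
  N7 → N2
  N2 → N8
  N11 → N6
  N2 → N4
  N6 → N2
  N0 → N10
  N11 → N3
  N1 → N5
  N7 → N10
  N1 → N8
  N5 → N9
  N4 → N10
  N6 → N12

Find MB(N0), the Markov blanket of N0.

N0's parents: N5, N11.
Children of N0: N10.
Other parents of N0's children:
  N10's other parents are N3, N4, N5, N6, N7, N9.
Taking the union gives {N3, N4, N5, N6, N7, N9, N10, N11}.

{N3, N4, N5, N6, N7, N9, N10, N11}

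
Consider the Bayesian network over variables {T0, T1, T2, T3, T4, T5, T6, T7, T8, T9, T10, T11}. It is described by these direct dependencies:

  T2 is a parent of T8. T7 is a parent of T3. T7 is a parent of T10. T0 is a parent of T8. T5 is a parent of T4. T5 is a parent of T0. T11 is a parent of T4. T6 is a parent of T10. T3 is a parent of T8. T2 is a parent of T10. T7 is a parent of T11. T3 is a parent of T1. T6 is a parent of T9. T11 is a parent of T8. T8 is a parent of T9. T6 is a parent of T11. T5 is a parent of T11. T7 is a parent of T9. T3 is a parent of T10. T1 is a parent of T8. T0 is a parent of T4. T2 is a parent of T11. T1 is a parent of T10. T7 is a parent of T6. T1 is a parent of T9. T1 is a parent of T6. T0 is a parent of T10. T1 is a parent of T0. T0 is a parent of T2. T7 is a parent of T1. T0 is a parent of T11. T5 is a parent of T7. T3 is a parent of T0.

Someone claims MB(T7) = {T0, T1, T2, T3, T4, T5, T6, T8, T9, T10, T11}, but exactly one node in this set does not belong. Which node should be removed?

Recall MB(v) = parents ∪ children ∪ spouses, where spouses are the other parents of v's children.
T7's children: T1, T3, T6, T9, T10, T11.
Parents of T7: T5.
Co-parents of T7 (other parents of its children):
  T3: no additional parents.
  T1 also has parent T3.
  T6 also has parent T1.
  T11's other parents are T0, T2, T5, T6.
  parents(T10) \ {T7} = {T0, T1, T2, T3, T6}.
  T9 also has parents T1, T6, T8.
MB(T7) = {T0, T1, T2, T3, T5, T6, T8, T9, T10, T11}.
T4 is neither a parent, child, nor co-parent of T7, so it does not belong.

T4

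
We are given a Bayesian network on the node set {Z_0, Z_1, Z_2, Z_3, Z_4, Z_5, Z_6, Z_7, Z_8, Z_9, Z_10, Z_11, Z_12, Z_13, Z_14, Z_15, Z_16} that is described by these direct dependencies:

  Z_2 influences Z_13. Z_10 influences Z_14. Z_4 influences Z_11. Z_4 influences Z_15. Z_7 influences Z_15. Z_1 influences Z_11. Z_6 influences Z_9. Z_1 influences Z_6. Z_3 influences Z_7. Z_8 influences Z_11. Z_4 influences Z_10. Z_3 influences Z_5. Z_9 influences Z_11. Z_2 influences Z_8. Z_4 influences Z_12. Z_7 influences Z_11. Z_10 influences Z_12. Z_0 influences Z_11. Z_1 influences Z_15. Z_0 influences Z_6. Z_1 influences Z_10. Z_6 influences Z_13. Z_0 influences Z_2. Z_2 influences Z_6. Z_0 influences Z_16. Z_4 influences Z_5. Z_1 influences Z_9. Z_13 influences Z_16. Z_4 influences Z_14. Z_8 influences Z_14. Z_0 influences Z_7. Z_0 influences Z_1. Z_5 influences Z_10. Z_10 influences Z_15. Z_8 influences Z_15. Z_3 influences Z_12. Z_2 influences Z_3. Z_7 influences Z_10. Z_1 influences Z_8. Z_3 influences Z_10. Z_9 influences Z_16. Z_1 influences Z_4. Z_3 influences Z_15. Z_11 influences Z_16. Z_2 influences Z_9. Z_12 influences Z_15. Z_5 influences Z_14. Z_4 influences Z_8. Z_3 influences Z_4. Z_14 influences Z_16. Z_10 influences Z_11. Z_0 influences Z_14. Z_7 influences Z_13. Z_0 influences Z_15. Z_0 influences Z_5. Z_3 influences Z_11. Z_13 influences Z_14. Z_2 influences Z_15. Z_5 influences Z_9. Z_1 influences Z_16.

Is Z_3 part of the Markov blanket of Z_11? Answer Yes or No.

Z_3 is a parent of Z_11.
So Z_3 ∈ MB(Z_11).

Yes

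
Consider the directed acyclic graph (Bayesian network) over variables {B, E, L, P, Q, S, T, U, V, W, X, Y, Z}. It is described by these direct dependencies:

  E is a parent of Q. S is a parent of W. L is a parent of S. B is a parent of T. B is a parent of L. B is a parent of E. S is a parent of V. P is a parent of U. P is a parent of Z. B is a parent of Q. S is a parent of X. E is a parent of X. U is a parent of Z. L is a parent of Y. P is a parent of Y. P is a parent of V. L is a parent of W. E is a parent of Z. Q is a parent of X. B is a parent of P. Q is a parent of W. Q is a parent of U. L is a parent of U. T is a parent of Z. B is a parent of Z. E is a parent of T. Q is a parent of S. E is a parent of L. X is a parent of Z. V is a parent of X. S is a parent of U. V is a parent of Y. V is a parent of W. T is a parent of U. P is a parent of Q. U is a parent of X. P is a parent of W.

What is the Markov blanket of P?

{B, E, L, Q, S, T, U, V, W, X, Y, Z}

P has parent B.
P has children Q, U, V, W, Y, Z.
Other parents of P's children:
  Q also has parents B, E.
  U also has parents L, Q, S, T.
  V also has parent S.
  W also has parents L, Q, S, V.
  parents(Y) \ {P} = {L, V}.
  Z also has parents B, E, T, U, X.
Taking the union gives {B, E, L, Q, S, T, U, V, W, X, Y, Z}.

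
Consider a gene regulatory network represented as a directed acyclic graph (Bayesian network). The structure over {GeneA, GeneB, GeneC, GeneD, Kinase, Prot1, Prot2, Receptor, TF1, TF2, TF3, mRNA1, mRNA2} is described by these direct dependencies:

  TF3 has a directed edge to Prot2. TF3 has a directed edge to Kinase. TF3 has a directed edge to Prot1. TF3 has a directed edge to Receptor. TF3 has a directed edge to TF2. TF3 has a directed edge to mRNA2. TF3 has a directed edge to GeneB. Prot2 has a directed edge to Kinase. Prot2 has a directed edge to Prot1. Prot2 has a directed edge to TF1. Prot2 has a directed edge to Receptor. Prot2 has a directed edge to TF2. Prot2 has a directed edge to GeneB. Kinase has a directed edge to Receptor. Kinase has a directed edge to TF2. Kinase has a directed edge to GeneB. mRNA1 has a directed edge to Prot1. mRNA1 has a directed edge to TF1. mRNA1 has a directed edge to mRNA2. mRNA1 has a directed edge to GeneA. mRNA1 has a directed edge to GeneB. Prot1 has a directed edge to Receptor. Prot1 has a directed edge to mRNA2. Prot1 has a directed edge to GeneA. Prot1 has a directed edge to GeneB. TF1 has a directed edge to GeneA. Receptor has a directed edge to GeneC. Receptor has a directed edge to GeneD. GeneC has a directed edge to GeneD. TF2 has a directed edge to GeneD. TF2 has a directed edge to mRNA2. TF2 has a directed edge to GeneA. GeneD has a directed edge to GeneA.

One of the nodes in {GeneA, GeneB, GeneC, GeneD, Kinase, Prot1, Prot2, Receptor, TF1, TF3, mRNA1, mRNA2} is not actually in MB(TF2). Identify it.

TF2's parents: Kinase, Prot2, TF3.
Ch(TF2) = {GeneA, GeneD, mRNA2}.
Parents of each child, excluding TF2:
  GeneD: GeneC, Receptor
  mRNA2: Prot1, TF3, mRNA1
  GeneA: GeneD, Prot1, TF1, mRNA1
MB(TF2) = {GeneA, GeneC, GeneD, Kinase, Prot1, Prot2, Receptor, TF1, TF3, mRNA1, mRNA2}.
GeneB is neither a parent, child, nor co-parent of TF2, so it does not belong.

GeneB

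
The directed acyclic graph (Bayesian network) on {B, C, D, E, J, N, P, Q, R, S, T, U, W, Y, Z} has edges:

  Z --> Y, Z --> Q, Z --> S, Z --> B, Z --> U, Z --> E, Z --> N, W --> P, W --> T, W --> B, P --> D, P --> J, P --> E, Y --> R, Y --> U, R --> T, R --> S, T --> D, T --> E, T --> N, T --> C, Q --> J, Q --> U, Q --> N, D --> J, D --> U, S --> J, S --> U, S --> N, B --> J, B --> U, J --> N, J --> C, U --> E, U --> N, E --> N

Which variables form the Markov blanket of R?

{S, T, W, Y, Z}

Parents of R: Y.
Children of R: S, T.
For each child, the remaining parents (spouses of R):
  T's other parent is W.
  S also has parent Z.
So the Markov blanket of R is {S, T, W, Y, Z}.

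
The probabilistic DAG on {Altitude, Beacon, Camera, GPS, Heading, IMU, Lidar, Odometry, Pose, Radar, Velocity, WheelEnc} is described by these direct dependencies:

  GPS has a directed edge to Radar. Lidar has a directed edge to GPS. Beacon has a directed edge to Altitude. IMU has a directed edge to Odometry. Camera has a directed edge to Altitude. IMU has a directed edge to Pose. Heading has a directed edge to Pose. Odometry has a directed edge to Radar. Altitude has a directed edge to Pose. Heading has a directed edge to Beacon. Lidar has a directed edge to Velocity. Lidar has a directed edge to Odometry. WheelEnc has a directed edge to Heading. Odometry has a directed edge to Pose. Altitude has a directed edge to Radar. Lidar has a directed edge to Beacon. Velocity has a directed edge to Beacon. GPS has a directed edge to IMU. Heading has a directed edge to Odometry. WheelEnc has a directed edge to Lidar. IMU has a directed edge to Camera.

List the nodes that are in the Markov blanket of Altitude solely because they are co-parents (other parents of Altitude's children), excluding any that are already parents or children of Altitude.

Children of Altitude: Pose, Radar.
  Pose also has parents Heading, IMU, Odometry.
  parents(Radar) \ {Altitude} = {GPS, Odometry}.
Excluding nodes already adjacent to Altitude (Beacon, Camera, Pose, Radar), the co-parent-only contribution is {GPS, Heading, IMU, Odometry}.

{GPS, Heading, IMU, Odometry}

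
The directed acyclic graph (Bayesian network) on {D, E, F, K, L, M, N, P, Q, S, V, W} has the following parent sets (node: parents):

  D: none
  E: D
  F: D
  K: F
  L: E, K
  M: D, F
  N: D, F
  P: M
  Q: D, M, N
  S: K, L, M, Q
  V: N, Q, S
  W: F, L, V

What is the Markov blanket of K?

Recall MB(v) = parents ∪ children ∪ spouses, where spouses are the other parents of v's children.
Children of K: L, S.
Parents of K: F.
For each child, the remaining parents (spouses of K):
  parents(L) \ {K} = {E}.
  parents(S) \ {K} = {L, M, Q}.
Union: {F} ∪ {L, S} ∪ {E, L, M, Q} = {E, F, L, M, Q, S}.

{E, F, L, M, Q, S}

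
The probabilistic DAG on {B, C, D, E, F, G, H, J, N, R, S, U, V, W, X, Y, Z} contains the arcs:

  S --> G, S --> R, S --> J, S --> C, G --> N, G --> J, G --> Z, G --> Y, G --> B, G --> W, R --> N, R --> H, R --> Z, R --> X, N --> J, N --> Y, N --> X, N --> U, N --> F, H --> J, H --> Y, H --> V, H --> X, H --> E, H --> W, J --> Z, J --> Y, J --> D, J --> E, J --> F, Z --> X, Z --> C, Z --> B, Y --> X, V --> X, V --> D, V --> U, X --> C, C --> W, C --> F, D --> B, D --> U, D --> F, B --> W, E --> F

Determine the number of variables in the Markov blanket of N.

14

Parents of N: G, R.
Children of N: F, J, U, X, Y.
Parents of each child, excluding N:
  parents(J) \ {N} = {G, H, S}.
  parents(Y) \ {N} = {G, H, J}.
  X's other parents are H, R, V, Y, Z.
  U also has parents D, V.
  parents(F) \ {N} = {C, D, E, J}.
MB(N) = {C, D, E, F, G, H, J, R, S, U, V, X, Y, Z}, which has 14 nodes.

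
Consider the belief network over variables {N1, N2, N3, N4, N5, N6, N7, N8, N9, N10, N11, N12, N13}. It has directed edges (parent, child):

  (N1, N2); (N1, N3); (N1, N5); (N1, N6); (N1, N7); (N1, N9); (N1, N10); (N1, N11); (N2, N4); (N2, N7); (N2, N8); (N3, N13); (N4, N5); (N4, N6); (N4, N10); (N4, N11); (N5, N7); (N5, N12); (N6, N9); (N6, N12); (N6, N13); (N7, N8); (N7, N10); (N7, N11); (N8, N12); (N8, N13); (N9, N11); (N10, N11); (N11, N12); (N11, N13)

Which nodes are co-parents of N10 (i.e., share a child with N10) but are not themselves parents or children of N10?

{N9}

Children of N10: N11.
  N11's other parents are N1, N4, N7, N9.
Excluding nodes already adjacent to N10 (N1, N4, N7, N11), the co-parent-only contribution is {N9}.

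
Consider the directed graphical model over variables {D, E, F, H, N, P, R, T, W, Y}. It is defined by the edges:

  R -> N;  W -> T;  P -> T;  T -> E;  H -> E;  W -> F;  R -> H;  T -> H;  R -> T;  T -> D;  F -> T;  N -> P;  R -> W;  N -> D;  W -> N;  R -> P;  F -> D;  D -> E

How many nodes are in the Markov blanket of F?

6

By definition, MB(F) is built from F's parents, F's children, and the co-parents of F.
F has parent W.
F has children D, T.
For each child, the remaining parents (spouses of F):
  T's other parents are P, R, W.
  parents(D) \ {F} = {N, T}.
MB(F) = {D, N, P, R, T, W}, which has 6 nodes.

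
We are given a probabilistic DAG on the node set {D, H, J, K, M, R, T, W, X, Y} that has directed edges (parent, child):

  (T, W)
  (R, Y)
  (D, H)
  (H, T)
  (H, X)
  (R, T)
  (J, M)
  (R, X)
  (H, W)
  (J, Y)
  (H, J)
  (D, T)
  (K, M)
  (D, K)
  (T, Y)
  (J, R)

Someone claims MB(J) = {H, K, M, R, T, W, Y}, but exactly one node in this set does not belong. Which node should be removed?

W

Recall MB(v) = parents ∪ children ∪ spouses, where spouses are the other parents of v's children.
Pa(J) = {H}.
J has children M, R, Y.
Parents of each child, excluding J:
  parents(M) \ {J} = {K}.
  R has no other parent.
  Y's other parents are R, T.
MB(J) = {H, K, M, R, T, Y}.
W is neither a parent, child, nor co-parent of J, so it does not belong.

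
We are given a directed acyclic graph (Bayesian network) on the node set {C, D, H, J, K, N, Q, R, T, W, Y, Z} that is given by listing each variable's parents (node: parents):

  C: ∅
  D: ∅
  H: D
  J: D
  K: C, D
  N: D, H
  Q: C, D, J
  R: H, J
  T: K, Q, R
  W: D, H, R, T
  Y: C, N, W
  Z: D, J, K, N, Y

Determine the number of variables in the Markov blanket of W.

The Markov blanket of a node is its parents, its children, and the other parents of its children.
W's children: Y.
Pa(W) = {D, H, R, T}.
For each child, the remaining parents (spouses of W):
  Y's other parents are C, N.
MB(W) = {C, D, H, N, R, T, Y}, which has 7 nodes.

7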